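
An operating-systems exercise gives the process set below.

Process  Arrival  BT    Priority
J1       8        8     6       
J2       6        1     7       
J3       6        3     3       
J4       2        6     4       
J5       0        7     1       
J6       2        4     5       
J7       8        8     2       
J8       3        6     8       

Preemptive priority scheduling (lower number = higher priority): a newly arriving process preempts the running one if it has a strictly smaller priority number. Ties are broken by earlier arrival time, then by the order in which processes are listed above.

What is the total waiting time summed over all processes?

131

Schedule: | J5 0-7 | J3 7-8 | J7 8-16 | J3 16-18 | J4 18-24 | J6 24-28 | J1 28-36 | J2 36-37 | J8 37-43 |
Completion: J1=36  J2=37  J3=18  J4=24  J5=7  J6=28  J7=16  J8=43
Turnaround (C−A): J1=28  J2=31  J3=12  J4=22  J5=7  J6=26  J7=8  J8=40
Waiting = turnaround − burst: J1=20, J2=30, J3=9, J4=16, J5=0, J6=22, J7=0, J8=34
Total waiting = 20 + 30 + 9 + 16 + 0 + 22 + 0 + 34 = 131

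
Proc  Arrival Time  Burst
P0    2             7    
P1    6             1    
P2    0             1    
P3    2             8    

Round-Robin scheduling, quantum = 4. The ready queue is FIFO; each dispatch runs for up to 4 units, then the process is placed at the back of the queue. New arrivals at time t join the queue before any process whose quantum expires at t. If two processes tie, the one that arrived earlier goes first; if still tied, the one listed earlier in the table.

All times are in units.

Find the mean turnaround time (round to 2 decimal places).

Gantt: | P2 0-1 | idle 1-2 | P0 2-6 | P3 6-10 | P1 10-11 | P0 11-14 | P3 14-18 |
Completion: P0=14  P1=11  P2=1  P3=18
Turnaround (C−A): P0=12  P1=5  P2=1  P3=16
Turnaround times: P0=12, P1=5, P2=1, P3=16
Average turnaround = (12+5+1+16) / 4 = 34/4 = 8.50

8.50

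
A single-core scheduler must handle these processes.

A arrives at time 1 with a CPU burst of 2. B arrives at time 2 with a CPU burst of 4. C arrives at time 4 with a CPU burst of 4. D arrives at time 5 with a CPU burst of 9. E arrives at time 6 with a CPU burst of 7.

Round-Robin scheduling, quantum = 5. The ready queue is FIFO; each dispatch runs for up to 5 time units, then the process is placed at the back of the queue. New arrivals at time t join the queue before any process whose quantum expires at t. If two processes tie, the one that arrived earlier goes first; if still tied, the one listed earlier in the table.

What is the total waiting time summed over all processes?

29

Gantt: | idle 0-1 | A 1-3 | B 3-7 | C 7-11 | D 11-16 | E 16-21 | D 21-25 | E 25-27 |
Completion: A=3  B=7  C=11  D=25  E=27
Turnaround (C−A): A=2  B=5  C=7  D=20  E=21
Waiting = turnaround − burst: A=0, B=1, C=3, D=11, E=14
Total waiting = 0 + 1 + 3 + 11 + 14 = 29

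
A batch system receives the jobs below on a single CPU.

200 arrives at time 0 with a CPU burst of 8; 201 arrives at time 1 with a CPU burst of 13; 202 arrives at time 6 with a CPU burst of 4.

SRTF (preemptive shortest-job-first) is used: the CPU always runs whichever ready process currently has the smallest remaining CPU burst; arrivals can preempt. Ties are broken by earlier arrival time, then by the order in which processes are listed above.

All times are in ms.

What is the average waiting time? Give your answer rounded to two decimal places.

4.33

Schedule: | 200 0-8 | 202 8-12 | 201 12-25 |
Completion: 200=8  201=25  202=12
Turnaround (C−A): 200=8  201=24  202=6
Waiting times: 200=0, 201=11, 202=2
Average waiting = (0+11+2) / 3 = 13/3 = 4.33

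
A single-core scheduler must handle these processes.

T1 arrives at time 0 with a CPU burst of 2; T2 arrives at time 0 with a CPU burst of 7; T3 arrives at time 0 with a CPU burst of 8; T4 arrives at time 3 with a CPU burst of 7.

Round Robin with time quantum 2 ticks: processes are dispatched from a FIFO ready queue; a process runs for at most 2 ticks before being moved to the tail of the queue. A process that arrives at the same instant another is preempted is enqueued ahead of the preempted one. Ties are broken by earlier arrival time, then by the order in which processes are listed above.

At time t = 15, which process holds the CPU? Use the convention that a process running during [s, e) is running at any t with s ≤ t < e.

T2

Schedule: | T1 0-2 | T2 2-4 | T3 4-6 | T4 6-8 | T2 8-10 | T3 10-12 | T4 12-14 | T2 14-16 | T3 16-18 | T4 18-20 | T2 20-21 | T3 21-23 | T4 23-24 |
Completion: T1=2  T2=21  T3=23  T4=24
Turnaround (C−A): T1=2  T2=21  T3=23  T4=21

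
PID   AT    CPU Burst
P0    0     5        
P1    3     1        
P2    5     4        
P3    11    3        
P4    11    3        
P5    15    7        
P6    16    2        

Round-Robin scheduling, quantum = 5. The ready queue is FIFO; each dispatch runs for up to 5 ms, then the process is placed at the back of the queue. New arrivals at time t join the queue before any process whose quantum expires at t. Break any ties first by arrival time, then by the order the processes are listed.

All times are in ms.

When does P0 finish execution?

5

Schedule: | P0 0-5 | P1 5-6 | P2 6-10 | idle 10-11 | P3 11-14 | P4 14-17 | P5 17-22 | P6 22-24 | P5 24-26 |
Completion: P0=5  P1=6  P2=10  P3=14  P4=17  P5=26  P6=24
Turnaround (C−A): P0=5  P1=3  P2=5  P3=3  P4=6  P5=11  P6=8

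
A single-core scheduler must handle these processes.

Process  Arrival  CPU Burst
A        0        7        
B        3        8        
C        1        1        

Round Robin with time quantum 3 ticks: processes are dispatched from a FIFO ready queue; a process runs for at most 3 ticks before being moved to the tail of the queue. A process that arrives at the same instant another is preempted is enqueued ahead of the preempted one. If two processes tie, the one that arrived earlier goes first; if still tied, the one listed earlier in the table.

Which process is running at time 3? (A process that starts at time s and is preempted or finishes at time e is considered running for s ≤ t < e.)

C

Schedule: | A 0-3 | C 3-4 | B 4-7 | A 7-10 | B 10-13 | A 13-14 | B 14-16 |
Completion: A=14  B=16  C=4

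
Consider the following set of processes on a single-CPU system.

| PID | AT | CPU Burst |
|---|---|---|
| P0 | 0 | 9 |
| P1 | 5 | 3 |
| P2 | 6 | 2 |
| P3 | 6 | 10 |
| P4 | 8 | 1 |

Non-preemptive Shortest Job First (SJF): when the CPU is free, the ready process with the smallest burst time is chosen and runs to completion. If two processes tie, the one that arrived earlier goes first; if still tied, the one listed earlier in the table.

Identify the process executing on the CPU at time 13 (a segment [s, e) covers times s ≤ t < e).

Gantt: | P0 0-9 | P4 9-10 | P2 10-12 | P1 12-15 | P3 15-25 |
Completion: P0=9  P1=15  P2=12  P3=25  P4=10
Turnaround (C−A): P0=9  P1=10  P2=6  P3=19  P4=2

P1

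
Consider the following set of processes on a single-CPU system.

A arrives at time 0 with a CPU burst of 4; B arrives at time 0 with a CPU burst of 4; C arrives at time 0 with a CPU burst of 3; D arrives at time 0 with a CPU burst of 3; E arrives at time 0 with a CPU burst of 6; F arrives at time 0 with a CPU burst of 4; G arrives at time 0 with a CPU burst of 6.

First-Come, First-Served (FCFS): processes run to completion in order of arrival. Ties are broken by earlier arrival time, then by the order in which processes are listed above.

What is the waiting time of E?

Gantt: | A 0-4 | B 4-8 | C 8-11 | D 11-14 | E 14-20 | F 20-24 | G 24-30 |
Completion: A=4  B=8  C=11  D=14  E=20  F=24  G=30
Waiting(E) = turnaround − burst = 20 − 6 = 14

14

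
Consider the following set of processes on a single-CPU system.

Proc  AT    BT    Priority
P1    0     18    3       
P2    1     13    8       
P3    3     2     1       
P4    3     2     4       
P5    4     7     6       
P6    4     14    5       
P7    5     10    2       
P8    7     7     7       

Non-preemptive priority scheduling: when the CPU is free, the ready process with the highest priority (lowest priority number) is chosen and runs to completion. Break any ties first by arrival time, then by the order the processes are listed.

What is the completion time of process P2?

73

Schedule: | P1 0-18 | P3 18-20 | P7 20-30 | P4 30-32 | P6 32-46 | P5 46-53 | P8 53-60 | P2 60-73 |
Completion: P1=18  P2=73  P3=20  P4=32  P5=53  P6=46  P7=30  P8=60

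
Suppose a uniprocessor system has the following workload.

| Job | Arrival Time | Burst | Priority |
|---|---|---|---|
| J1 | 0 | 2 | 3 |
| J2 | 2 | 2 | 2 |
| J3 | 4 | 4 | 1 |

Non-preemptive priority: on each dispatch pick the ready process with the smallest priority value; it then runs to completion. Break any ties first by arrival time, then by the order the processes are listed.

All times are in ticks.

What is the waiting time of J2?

0

Timeline: | J1 0-2 | J2 2-4 | J3 4-8 |
Completion: J1=2  J2=4  J3=8
Waiting(J2) = turnaround − burst = 2 − 2 = 0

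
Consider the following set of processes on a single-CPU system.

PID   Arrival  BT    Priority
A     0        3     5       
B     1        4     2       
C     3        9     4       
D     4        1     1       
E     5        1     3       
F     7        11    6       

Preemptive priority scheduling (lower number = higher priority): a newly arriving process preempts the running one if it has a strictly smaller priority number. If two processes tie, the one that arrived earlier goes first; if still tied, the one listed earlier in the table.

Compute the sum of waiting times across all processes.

Schedule: | A 0-1 | B 1-4 | D 4-5 | B 5-6 | E 6-7 | C 7-16 | A 16-18 | F 18-29 |
Completion: A=18  B=6  C=16  D=5  E=7  F=29
Turnaround (C−A): A=18  B=5  C=13  D=1  E=2  F=22
Waiting = turnaround − burst: A=15, B=1, C=4, D=0, E=1, F=11
Total waiting = 15 + 1 + 4 + 0 + 1 + 11 = 32

32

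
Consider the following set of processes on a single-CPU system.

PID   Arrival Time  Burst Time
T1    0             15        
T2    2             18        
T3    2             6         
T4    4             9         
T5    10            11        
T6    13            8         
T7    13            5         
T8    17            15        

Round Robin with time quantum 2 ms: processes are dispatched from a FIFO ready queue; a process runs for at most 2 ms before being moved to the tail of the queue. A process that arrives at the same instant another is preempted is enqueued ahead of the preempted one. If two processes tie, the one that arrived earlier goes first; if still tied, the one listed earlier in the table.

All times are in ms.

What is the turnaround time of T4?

Gantt: | T1 0-2 | T2 2-4 | T3 4-6 | T1 6-8 | T4 8-10 | T2 10-12 | T3 12-14 | T1 14-16 | T5 16-18 | T4 18-20 | T2 20-22 | T6 22-24 | T7 24-26 | T3 26-28 | T1 28-30 | T8 30-32 | T5 32-34 | T4 34-36 | T2 36-38 | T6 38-40 | T7 40-42 | T1 42-44 | T8 44-46 | T5 46-48 | T4 48-50 | T2 50-52 | T6 52-54 | T7 54-55 | T1 55-57 | T8 57-59 | T5 59-61 | T4 61-62 | T2 62-64 | T6 64-66 | T1 66-68 | T8 68-70 | T5 70-72 | T2 72-74 | T1 74-75 | T8 75-77 | T5 77-78 | T2 78-80 | T8 80-82 | T2 82-84 | T8 84-87 |
Completion: T1=75  T2=84  T3=28  T4=62  T5=78  T6=66  T7=55  T8=87
Turnaround (C−A): T1=75  T2=82  T3=26  T4=58  T5=68  T6=53  T7=42  T8=70
Turnaround(T4) = completion − arrival = 62 − 4 = 58

58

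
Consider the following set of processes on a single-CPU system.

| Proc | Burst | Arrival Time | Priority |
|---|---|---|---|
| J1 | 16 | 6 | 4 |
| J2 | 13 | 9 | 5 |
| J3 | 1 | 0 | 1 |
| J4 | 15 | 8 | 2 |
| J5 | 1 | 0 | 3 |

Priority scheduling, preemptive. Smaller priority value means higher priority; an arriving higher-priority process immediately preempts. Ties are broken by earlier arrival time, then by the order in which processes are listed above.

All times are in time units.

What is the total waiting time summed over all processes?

Gantt: | J3 0-1 | J5 1-2 | idle 2-6 | J1 6-8 | J4 8-23 | J1 23-37 | J2 37-50 |
Completion: J1=37  J2=50  J3=1  J4=23  J5=2
Turnaround (C−A): J1=31  J2=41  J3=1  J4=15  J5=2
Waiting = turnaround − burst: J1=15, J2=28, J3=0, J4=0, J5=1
Total waiting = 15 + 28 + 0 + 0 + 1 = 44

44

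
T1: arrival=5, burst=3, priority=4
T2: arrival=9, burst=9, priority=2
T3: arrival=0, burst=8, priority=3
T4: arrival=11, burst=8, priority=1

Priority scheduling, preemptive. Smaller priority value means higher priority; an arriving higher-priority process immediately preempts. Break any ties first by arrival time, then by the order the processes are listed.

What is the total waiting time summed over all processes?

Schedule: | T3 0-8 | T1 8-9 | T2 9-11 | T4 11-19 | T2 19-26 | T1 26-28 |
Completion: T1=28  T2=26  T3=8  T4=19
Turnaround (C−A): T1=23  T2=17  T3=8  T4=8
Waiting = turnaround − burst: T1=20, T2=8, T3=0, T4=0
Total waiting = 20 + 8 + 0 + 0 = 28

28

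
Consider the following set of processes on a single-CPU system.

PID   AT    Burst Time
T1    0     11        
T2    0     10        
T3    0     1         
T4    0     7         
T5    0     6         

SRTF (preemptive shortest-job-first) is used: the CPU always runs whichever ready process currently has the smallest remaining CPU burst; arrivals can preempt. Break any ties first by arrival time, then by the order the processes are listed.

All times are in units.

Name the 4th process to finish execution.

Schedule: | T3 0-1 | T5 1-7 | T4 7-14 | T2 14-24 | T1 24-35 |
Completion: T1=35  T2=24  T3=1  T4=14  T5=7
Turnaround (C−A): T1=35  T2=24  T3=1  T4=14  T5=7
Finish order: T3 → T5 → T4 → T2 → T1

T2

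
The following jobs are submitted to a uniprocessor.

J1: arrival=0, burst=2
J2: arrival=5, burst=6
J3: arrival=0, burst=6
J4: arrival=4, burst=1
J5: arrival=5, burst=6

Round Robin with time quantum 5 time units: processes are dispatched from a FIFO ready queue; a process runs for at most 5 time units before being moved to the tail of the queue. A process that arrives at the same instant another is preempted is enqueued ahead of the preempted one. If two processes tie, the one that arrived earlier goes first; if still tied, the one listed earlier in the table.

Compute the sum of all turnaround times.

56

Timeline: | J1 0-2 | J3 2-7 | J4 7-8 | J2 8-13 | J5 13-18 | J3 18-19 | J2 19-20 | J5 20-21 |
Completion: J1=2  J2=20  J3=19  J4=8  J5=21
Turnaround (C−A): J1=2  J2=15  J3=19  J4=4  J5=16
Turnaround = completion − arrival: J1=2, J2=15, J3=19, J4=4, J5=16
Total turnaround = 2 + 15 + 19 + 4 + 16 = 56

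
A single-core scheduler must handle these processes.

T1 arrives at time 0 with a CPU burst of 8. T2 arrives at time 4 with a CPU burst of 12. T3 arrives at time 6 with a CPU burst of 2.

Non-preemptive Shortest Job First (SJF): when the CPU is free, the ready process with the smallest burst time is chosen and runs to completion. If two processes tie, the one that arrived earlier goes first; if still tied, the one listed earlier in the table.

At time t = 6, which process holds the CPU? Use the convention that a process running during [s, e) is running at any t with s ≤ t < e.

Schedule: | T1 0-8 | T3 8-10 | T2 10-22 |
Completion: T1=8  T2=22  T3=10

T1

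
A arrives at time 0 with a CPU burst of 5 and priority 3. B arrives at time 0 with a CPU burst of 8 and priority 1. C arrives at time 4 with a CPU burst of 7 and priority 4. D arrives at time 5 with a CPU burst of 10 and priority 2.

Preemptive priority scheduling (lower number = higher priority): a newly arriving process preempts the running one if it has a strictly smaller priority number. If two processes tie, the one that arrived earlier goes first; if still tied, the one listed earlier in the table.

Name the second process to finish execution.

Timeline: | B 0-8 | D 8-18 | A 18-23 | C 23-30 |
Completion: A=23  B=8  C=30  D=18
Finish order: B → D → A → C

D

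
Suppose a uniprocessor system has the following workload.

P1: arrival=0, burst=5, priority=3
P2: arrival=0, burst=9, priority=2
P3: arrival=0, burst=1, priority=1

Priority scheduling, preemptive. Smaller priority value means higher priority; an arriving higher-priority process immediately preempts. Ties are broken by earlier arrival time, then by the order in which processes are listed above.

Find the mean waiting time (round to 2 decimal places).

Gantt: | P3 0-1 | P2 1-10 | P1 10-15 |
Completion: P1=15  P2=10  P3=1
Turnaround (C−A): P1=15  P2=10  P3=1
Waiting times: P1=10, P2=1, P3=0
Average waiting = (10+1+0) / 3 = 11/3 = 3.67

3.67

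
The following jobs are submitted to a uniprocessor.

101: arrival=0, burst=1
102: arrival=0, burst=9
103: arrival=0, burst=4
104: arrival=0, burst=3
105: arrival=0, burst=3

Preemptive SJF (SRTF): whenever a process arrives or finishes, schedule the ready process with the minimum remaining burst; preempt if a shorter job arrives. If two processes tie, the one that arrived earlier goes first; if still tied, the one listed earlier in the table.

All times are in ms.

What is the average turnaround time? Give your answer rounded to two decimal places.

Gantt: | 101 0-1 | 104 1-4 | 105 4-7 | 103 7-11 | 102 11-20 |
Completion: 101=1  102=20  103=11  104=4  105=7
Turnaround (C−A): 101=1  102=20  103=11  104=4  105=7
Turnaround times: 101=1, 102=20, 103=11, 104=4, 105=7
Average turnaround = (1+20+11+4+7) / 5 = 43/5 = 8.60

8.60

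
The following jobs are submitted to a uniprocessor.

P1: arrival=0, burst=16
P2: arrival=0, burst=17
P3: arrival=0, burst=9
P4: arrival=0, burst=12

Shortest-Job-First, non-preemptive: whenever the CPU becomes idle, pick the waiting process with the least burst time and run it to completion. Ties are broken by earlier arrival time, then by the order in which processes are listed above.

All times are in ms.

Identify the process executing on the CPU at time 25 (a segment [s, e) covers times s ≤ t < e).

P1

Schedule: | P3 0-9 | P4 9-21 | P1 21-37 | P2 37-54 |
Completion: P1=37  P2=54  P3=9  P4=21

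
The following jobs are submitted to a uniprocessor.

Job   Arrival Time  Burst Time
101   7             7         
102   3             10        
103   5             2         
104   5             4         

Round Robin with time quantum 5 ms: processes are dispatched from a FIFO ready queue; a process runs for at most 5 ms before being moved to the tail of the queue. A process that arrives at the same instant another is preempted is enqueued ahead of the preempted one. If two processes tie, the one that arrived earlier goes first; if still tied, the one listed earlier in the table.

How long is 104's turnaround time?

Gantt: | idle 0-3 | 102 3-8 | 103 8-10 | 104 10-14 | 101 14-19 | 102 19-24 | 101 24-26 |
Completion: 101=26  102=24  103=10  104=14
Turnaround(104) = completion − arrival = 14 − 5 = 9

9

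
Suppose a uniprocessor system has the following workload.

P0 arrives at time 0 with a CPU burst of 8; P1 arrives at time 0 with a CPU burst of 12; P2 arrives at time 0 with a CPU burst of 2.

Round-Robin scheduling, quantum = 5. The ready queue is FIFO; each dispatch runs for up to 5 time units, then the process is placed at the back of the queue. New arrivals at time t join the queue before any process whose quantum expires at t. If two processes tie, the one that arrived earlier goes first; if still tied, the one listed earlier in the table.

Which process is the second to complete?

P0

Schedule: | P0 0-5 | P1 5-10 | P2 10-12 | P0 12-15 | P1 15-22 |
Completion: P0=15  P1=22  P2=12
Finish order: P2 → P0 → P1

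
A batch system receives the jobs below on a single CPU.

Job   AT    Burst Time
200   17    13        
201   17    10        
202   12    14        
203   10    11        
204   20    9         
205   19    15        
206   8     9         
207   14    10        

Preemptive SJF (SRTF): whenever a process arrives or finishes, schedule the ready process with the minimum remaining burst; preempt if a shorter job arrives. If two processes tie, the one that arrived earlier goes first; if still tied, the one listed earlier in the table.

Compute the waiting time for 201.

Timeline: | idle 0-8 | 206 8-17 | 207 17-27 | 204 27-36 | 201 36-46 | 203 46-57 | 200 57-70 | 202 70-84 | 205 84-99 |
Completion: 200=70  201=46  202=84  203=57  204=36  205=99  206=17  207=27
Turnaround (C−A): 200=53  201=29  202=72  203=47  204=16  205=80  206=9  207=13
Waiting(201) = turnaround − burst = 29 − 10 = 19

19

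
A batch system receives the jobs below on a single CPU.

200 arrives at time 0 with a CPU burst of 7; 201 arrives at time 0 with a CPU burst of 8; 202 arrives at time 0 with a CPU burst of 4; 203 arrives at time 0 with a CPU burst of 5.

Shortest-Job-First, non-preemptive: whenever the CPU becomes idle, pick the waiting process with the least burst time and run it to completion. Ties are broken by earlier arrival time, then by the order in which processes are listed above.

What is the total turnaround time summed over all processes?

53

Schedule: | 202 0-4 | 203 4-9 | 200 9-16 | 201 16-24 |
Completion: 200=16  201=24  202=4  203=9
Turnaround = completion − arrival: 200=16, 201=24, 202=4, 203=9
Total turnaround = 16 + 24 + 4 + 9 = 53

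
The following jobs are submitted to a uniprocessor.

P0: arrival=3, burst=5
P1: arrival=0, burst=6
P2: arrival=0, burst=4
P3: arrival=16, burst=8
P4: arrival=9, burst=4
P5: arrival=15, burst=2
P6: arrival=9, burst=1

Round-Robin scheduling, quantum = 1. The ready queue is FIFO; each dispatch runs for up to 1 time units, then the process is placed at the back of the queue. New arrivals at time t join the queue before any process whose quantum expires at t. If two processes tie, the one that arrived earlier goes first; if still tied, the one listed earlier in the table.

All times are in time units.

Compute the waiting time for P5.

Schedule: | P1 0-1 | P2 1-2 | P1 2-3 | P2 3-4 | P0 4-5 | P1 5-6 | P2 6-7 | P0 7-8 | P1 8-9 | P2 9-10 | P0 10-11 | P4 11-12 | P6 12-13 | P1 13-14 | P0 14-15 | P4 15-16 | P1 16-17 | P5 17-18 | P0 18-19 | P3 19-20 | P4 20-21 | P5 21-22 | P3 22-23 | P4 23-24 | P3 24-30 |
Completion: P0=19  P1=17  P2=10  P3=30  P4=24  P5=22  P6=13
Turnaround (C−A): P0=16  P1=17  P2=10  P3=14  P4=15  P5=7  P6=4
Waiting(P5) = turnaround − burst = 7 − 2 = 5

5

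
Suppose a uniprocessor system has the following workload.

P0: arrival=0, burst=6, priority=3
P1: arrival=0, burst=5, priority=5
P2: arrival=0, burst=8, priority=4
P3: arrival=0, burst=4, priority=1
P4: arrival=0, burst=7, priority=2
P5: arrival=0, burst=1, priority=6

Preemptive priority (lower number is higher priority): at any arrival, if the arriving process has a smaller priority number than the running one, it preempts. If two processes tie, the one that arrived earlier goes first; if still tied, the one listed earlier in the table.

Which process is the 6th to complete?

Timeline: | P3 0-4 | P4 4-11 | P0 11-17 | P2 17-25 | P1 25-30 | P5 30-31 |
Completion: P0=17  P1=30  P2=25  P3=4  P4=11  P5=31
Turnaround (C−A): P0=17  P1=30  P2=25  P3=4  P4=11  P5=31
Finish order: P3 → P4 → P0 → P2 → P1 → P5

P5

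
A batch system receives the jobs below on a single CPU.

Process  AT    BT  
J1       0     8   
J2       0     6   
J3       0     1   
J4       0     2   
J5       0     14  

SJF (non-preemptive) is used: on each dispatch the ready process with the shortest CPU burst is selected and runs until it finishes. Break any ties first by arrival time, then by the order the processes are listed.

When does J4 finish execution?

Schedule: | J3 0-1 | J4 1-3 | J2 3-9 | J1 9-17 | J5 17-31 |
Completion: J1=17  J2=9  J3=1  J4=3  J5=31
Turnaround (C−A): J1=17  J2=9  J3=1  J4=3  J5=31

3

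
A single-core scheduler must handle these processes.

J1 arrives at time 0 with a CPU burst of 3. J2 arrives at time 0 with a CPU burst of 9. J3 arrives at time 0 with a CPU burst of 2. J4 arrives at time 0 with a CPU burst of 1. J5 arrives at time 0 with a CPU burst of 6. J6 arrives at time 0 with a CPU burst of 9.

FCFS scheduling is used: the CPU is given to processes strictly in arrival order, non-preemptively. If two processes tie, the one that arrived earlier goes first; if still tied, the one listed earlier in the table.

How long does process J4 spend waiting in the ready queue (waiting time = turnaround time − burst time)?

14

Gantt: | J1 0-3 | J2 3-12 | J3 12-14 | J4 14-15 | J5 15-21 | J6 21-30 |
Completion: J1=3  J2=12  J3=14  J4=15  J5=21  J6=30
Turnaround (C−A): J1=3  J2=12  J3=14  J4=15  J5=21  J6=30
Waiting(J4) = turnaround − burst = 15 − 1 = 14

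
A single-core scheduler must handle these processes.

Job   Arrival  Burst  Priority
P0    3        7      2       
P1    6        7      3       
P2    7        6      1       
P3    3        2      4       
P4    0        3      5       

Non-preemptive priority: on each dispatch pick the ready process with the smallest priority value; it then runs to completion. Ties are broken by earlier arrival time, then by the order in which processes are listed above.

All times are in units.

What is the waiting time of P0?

Gantt: | P4 0-3 | P0 3-10 | P2 10-16 | P1 16-23 | P3 23-25 |
Completion: P0=10  P1=23  P2=16  P3=25  P4=3
Turnaround (C−A): P0=7  P1=17  P2=9  P3=22  P4=3
Waiting(P0) = turnaround − burst = 7 − 7 = 0

0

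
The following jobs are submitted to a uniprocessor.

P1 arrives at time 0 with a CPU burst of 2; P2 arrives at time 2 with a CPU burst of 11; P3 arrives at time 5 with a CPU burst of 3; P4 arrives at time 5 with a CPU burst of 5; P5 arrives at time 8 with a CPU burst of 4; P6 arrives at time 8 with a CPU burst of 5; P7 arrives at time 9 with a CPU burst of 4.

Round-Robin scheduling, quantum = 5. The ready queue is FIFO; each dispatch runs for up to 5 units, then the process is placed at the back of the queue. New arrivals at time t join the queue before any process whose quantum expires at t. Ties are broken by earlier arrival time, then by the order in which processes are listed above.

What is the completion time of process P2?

34

Gantt: | P1 0-2 | P2 2-7 | P3 7-10 | P4 10-15 | P2 15-20 | P5 20-24 | P6 24-29 | P7 29-33 | P2 33-34 |
Completion: P1=2  P2=34  P3=10  P4=15  P5=24  P6=29  P7=33
Turnaround (C−A): P1=2  P2=32  P3=5  P4=10  P5=16  P6=21  P7=24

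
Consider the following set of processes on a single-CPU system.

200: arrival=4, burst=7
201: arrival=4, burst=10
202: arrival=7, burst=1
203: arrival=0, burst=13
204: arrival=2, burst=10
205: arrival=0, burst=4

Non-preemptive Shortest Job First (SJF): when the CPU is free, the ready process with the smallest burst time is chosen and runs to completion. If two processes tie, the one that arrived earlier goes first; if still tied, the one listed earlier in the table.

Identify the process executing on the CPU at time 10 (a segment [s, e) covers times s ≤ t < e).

200

Timeline: | 205 0-4 | 200 4-11 | 202 11-12 | 204 12-22 | 201 22-32 | 203 32-45 |
Completion: 200=11  201=32  202=12  203=45  204=22  205=4
Turnaround (C−A): 200=7  201=28  202=5  203=45  204=20  205=4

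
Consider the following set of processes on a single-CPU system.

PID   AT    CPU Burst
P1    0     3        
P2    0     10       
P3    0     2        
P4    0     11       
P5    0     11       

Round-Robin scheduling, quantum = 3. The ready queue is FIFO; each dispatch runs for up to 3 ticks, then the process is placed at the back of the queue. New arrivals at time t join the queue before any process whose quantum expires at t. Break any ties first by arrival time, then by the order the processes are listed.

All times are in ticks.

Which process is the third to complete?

Schedule: | P1 0-3 | P2 3-6 | P3 6-8 | P4 8-11 | P5 11-14 | P2 14-17 | P4 17-20 | P5 20-23 | P2 23-26 | P4 26-29 | P5 29-32 | P2 32-33 | P4 33-35 | P5 35-37 |
Completion: P1=3  P2=33  P3=8  P4=35  P5=37
Turnaround (C−A): P1=3  P2=33  P3=8  P4=35  P5=37
Finish order: P1 → P3 → P2 → P4 → P5

P2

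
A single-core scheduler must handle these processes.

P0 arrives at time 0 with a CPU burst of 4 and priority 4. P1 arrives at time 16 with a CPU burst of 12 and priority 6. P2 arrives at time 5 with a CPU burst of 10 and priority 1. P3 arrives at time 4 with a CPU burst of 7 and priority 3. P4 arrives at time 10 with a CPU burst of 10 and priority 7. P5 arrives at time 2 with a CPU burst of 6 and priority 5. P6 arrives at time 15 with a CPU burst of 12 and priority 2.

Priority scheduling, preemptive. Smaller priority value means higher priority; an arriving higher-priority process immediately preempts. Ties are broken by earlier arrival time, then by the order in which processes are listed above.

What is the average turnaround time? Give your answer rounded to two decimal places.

Gantt: | P0 0-4 | P3 4-5 | P2 5-15 | P6 15-27 | P3 27-33 | P5 33-39 | P1 39-51 | P4 51-61 |
Completion: P0=4  P1=51  P2=15  P3=33  P4=61  P5=39  P6=27
Turnaround (C−A): P0=4  P1=35  P2=10  P3=29  P4=51  P5=37  P6=12
Turnaround times: P0=4, P1=35, P2=10, P3=29, P4=51, P5=37, P6=12
Average turnaround = (4+35+10+29+51+37+12) / 7 = 178/7 = 25.43

25.43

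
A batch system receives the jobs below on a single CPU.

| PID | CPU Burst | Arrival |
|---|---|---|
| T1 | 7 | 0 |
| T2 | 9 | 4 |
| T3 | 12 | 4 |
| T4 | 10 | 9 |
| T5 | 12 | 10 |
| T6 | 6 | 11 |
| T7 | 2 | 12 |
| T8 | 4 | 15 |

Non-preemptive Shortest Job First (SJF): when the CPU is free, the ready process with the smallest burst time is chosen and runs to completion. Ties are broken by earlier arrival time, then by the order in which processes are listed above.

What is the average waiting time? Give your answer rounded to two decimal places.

Timeline: | T1 0-7 | T2 7-16 | T7 16-18 | T8 18-22 | T6 22-28 | T4 28-38 | T3 38-50 | T5 50-62 |
Completion: T1=7  T2=16  T3=50  T4=38  T5=62  T6=28  T7=18  T8=22
Turnaround (C−A): T1=7  T2=12  T3=46  T4=29  T5=52  T6=17  T7=6  T8=7
Waiting times: T1=0, T2=3, T3=34, T4=19, T5=40, T6=11, T7=4, T8=3
Average waiting = (0+3+34+19+40+11+4+3) / 8 = 114/8 = 14.25

14.25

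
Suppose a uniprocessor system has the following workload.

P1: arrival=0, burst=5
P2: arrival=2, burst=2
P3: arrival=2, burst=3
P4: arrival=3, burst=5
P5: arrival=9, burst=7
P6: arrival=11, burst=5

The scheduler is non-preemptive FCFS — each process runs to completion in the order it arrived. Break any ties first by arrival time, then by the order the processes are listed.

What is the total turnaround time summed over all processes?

59

Timeline: | P1 0-5 | P2 5-7 | P3 7-10 | P4 10-15 | P5 15-22 | P6 22-27 |
Completion: P1=5  P2=7  P3=10  P4=15  P5=22  P6=27
Turnaround (C−A): P1=5  P2=5  P3=8  P4=12  P5=13  P6=16
Turnaround = completion − arrival: P1=5, P2=5, P3=8, P4=12, P5=13, P6=16
Total turnaround = 5 + 5 + 8 + 12 + 13 + 16 = 59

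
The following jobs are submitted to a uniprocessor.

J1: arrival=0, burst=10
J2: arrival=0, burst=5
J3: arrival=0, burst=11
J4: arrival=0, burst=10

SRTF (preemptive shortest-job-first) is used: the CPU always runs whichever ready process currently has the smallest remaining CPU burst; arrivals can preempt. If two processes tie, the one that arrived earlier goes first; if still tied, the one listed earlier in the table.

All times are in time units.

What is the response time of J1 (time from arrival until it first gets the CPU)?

Timeline: | J2 0-5 | J1 5-15 | J4 15-25 | J3 25-36 |
Completion: J1=15  J2=5  J3=36  J4=25
Turnaround (C−A): J1=15  J2=5  J3=36  J4=25
Response(J1) = first start − arrival = 5 − 0 = 5

5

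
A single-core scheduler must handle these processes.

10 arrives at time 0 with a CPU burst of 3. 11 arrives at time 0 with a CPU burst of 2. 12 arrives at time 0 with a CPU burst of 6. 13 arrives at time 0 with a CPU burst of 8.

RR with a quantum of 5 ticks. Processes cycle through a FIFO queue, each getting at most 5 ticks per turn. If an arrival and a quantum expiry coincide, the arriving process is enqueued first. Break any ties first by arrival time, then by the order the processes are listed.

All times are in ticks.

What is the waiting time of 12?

Gantt: | 10 0-3 | 11 3-5 | 12 5-10 | 13 10-15 | 12 15-16 | 13 16-19 |
Completion: 10=3  11=5  12=16  13=19
Waiting(12) = turnaround − burst = 16 − 6 = 10

10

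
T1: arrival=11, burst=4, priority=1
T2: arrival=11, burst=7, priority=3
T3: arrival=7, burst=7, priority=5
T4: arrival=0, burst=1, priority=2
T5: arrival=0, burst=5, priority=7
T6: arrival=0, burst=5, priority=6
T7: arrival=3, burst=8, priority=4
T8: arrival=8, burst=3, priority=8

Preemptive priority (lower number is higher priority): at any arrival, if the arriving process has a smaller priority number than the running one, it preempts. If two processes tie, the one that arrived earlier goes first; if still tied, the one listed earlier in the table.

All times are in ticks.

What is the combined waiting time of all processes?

Timeline: | T4 0-1 | T6 1-3 | T7 3-11 | T1 11-15 | T2 15-22 | T3 22-29 | T6 29-32 | T5 32-37 | T8 37-40 |
Completion: T1=15  T2=22  T3=29  T4=1  T5=37  T6=32  T7=11  T8=40
Waiting = turnaround − burst: T1=0, T2=4, T3=15, T4=0, T5=32, T6=27, T7=0, T8=29
Total waiting = 0 + 4 + 15 + 0 + 32 + 27 + 0 + 29 = 107

107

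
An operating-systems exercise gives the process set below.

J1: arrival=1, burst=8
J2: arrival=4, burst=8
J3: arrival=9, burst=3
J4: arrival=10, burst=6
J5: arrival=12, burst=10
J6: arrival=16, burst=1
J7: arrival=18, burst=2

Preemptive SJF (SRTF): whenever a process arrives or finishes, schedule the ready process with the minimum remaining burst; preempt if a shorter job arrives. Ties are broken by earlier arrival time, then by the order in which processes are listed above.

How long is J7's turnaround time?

3

Timeline: | idle 0-1 | J1 1-9 | J3 9-12 | J4 12-16 | J6 16-17 | J4 17-19 | J7 19-21 | J2 21-29 | J5 29-39 |
Completion: J1=9  J2=29  J3=12  J4=19  J5=39  J6=17  J7=21
Turnaround(J7) = completion − arrival = 21 − 18 = 3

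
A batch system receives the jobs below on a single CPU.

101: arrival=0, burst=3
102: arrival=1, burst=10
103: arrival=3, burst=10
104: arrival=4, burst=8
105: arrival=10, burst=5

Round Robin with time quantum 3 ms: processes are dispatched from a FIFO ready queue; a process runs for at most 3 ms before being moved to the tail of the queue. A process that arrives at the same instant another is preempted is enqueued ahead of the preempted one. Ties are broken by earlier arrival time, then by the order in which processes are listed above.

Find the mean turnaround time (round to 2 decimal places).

24.40

Schedule: | 101 0-3 | 102 3-6 | 103 6-9 | 104 9-12 | 102 12-15 | 103 15-18 | 105 18-21 | 104 21-24 | 102 24-27 | 103 27-30 | 105 30-32 | 104 32-34 | 102 34-35 | 103 35-36 |
Completion: 101=3  102=35  103=36  104=34  105=32
Turnaround times: 101=3, 102=34, 103=33, 104=30, 105=22
Average turnaround = (3+34+33+30+22) / 5 = 122/5 = 24.40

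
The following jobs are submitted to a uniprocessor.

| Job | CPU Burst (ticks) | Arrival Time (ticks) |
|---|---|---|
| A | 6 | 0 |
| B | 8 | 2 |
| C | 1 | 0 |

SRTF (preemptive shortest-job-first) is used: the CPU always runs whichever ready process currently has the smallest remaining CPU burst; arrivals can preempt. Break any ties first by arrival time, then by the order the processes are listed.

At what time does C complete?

Schedule: | C 0-1 | A 1-7 | B 7-15 |
Completion: A=7  B=15  C=1
Turnaround (C−A): A=7  B=13  C=1

1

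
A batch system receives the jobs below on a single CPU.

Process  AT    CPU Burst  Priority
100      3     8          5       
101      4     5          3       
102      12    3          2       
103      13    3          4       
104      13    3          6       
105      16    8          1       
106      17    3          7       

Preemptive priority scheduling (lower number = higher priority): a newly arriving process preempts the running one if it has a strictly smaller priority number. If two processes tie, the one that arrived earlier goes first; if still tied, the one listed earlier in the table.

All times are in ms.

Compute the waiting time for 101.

Timeline: | idle 0-3 | 100 3-4 | 101 4-9 | 100 9-12 | 102 12-15 | 103 15-16 | 105 16-24 | 103 24-26 | 100 26-30 | 104 30-33 | 106 33-36 |
Completion: 100=30  101=9  102=15  103=26  104=33  105=24  106=36
Turnaround (C−A): 100=27  101=5  102=3  103=13  104=20  105=8  106=19
Waiting(101) = turnaround − burst = 5 − 5 = 0

0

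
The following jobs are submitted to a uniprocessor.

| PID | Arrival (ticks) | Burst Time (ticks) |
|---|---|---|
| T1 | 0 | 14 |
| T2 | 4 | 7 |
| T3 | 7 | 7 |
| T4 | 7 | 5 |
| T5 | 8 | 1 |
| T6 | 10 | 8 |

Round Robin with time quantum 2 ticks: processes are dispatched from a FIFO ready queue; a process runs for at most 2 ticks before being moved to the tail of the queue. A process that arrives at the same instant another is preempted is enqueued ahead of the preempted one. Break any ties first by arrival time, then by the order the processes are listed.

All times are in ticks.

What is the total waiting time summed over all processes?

Schedule: | T1 0-4 | T2 4-6 | T1 6-8 | T2 8-10 | T3 10-12 | T4 12-14 | T5 14-15 | T1 15-17 | T6 17-19 | T2 19-21 | T3 21-23 | T4 23-25 | T1 25-27 | T6 27-29 | T2 29-30 | T3 30-32 | T4 32-33 | T1 33-35 | T6 35-37 | T3 37-38 | T1 38-40 | T6 40-42 |
Completion: T1=40  T2=30  T3=38  T4=33  T5=15  T6=42
Turnaround (C−A): T1=40  T2=26  T3=31  T4=26  T5=7  T6=32
Waiting = turnaround − burst: T1=26, T2=19, T3=24, T4=21, T5=6, T6=24
Total waiting = 26 + 19 + 24 + 21 + 6 + 24 = 120

120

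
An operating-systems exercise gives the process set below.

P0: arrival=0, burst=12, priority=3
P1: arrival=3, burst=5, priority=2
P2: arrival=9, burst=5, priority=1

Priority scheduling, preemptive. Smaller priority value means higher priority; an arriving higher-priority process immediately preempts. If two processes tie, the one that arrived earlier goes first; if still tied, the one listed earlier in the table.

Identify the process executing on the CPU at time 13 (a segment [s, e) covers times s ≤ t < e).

Gantt: | P0 0-3 | P1 3-8 | P0 8-9 | P2 9-14 | P0 14-22 |
Completion: P0=22  P1=8  P2=14
Turnaround (C−A): P0=22  P1=5  P2=5

P2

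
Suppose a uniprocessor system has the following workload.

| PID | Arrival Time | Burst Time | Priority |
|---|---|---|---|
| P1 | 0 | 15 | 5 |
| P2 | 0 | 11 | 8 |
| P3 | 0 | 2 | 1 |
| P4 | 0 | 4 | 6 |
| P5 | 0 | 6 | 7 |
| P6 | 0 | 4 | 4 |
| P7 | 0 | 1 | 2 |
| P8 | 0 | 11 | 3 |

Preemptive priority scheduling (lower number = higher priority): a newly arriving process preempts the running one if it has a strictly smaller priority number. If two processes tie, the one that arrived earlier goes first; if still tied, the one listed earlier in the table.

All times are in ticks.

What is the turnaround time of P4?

37

Gantt: | P3 0-2 | P7 2-3 | P8 3-14 | P6 14-18 | P1 18-33 | P4 33-37 | P5 37-43 | P2 43-54 |
Completion: P1=33  P2=54  P3=2  P4=37  P5=43  P6=18  P7=3  P8=14
Turnaround(P4) = completion − arrival = 37 − 0 = 37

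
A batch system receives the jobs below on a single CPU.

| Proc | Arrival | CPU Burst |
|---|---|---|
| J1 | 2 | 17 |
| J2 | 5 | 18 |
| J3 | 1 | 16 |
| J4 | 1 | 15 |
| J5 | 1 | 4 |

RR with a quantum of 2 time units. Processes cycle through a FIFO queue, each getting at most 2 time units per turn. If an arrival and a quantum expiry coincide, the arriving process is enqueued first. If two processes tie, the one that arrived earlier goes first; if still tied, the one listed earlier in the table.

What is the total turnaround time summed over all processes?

272

Gantt: | idle 0-1 | J3 1-3 | J4 3-5 | J5 5-7 | J1 7-9 | J3 9-11 | J2 11-13 | J4 13-15 | J5 15-17 | J1 17-19 | J3 19-21 | J2 21-23 | J4 23-25 | J1 25-27 | J3 27-29 | J2 29-31 | J4 31-33 | J1 33-35 | J3 35-37 | J2 37-39 | J4 39-41 | J1 41-43 | J3 43-45 | J2 45-47 | J4 47-49 | J1 49-51 | J3 51-53 | J2 53-55 | J4 55-57 | J1 57-59 | J3 59-61 | J2 61-63 | J4 63-64 | J1 64-66 | J2 66-68 | J1 68-69 | J2 69-71 |
Completion: J1=69  J2=71  J3=61  J4=64  J5=17
Turnaround = completion − arrival: J1=67, J2=66, J3=60, J4=63, J5=16
Total turnaround = 67 + 66 + 60 + 63 + 16 = 272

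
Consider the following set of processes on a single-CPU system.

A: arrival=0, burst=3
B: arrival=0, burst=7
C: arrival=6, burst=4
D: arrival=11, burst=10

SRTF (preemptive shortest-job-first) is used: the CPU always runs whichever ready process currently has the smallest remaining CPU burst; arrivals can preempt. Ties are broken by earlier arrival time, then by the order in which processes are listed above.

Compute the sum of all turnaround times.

34

Timeline: | A 0-3 | B 3-10 | C 10-14 | D 14-24 |
Completion: A=3  B=10  C=14  D=24
Turnaround (C−A): A=3  B=10  C=8  D=13
Turnaround = completion − arrival: A=3, B=10, C=8, D=13
Total turnaround = 3 + 10 + 8 + 13 = 34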